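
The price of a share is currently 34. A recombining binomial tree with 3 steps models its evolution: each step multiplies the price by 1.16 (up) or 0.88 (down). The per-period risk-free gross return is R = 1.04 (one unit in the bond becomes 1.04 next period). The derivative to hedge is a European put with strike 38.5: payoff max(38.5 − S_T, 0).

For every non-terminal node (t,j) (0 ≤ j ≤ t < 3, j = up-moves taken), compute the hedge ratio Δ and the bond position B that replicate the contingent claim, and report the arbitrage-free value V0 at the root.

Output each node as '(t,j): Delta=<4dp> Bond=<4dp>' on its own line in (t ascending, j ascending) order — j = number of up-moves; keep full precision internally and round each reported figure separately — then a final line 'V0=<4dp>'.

No-arbitrage ⇒ martingale measure with p* = (R−d)/(u−d) = 0.5714.
At expiry t=3: V(3,0)=15.3300, V(3,1)=7.9577, V(3,2)=0.0000, V(3,3)=0.0000
(2,0): S=26.3296. Δ = (V_up−V_dn)/(S_up−S_dn) = (7.9577−15.3300)/(30.5423−23.1700) = -1.0000. V = [p*·7.9577 + (1−p*)·15.3300]/1.04 = 10.6896. B = V − Δ·S = 37.0192.
(2,1): S=34.7072. Δ = (V_up−V_dn)/(S_up−S_dn) = (0.0000−7.9577)/(40.2604−30.5423) = -0.8189. V = [p*·0.0000 + (1−p*)·7.9577]/1.04 = 3.2793. B = V − Δ·S = 31.6995.
(2,2): S=45.7504. Δ = (V_up−V_dn)/(S_up−S_dn) = (0.0000−0.0000)/(53.0705−40.2604) = 0.0000. V = [p*·0.0000 + (1−p*)·0.0000]/1.04 = 0.0000. B = V − Δ·S = 0.0000.
(1,0): S=29.9200. Δ = (V_up−V_dn)/(S_up−S_dn) = (3.2793−10.6896)/(34.7072−26.3296) = -0.8845. V = [p*·3.2793 + (1−p*)·10.6896]/1.04 = 6.2069. B = V − Δ·S = 32.6725.
(1,1): S=39.4400. Δ = (V_up−V_dn)/(S_up−S_dn) = (0.0000−3.2793)/(45.7504−34.7072) = -0.2969. V = [p*·0.0000 + (1−p*)·3.2793]/1.04 = 1.3513. B = V − Δ·S = 13.0630.
(0,0): S=34.0000. Δ = (V_up−V_dn)/(S_up−S_dn) = (1.3513−6.2069)/(39.4400−29.9200) = -0.5100. V = [p*·1.3513 + (1−p*)·6.2069]/1.04 = 3.3003. B = V − Δ·S = 20.6414.
The time-0 hedge costs 3.3003, which is the no-arbitrage price.

(0,0): Delta=-0.5100 Bond=20.6414
(1,0): Delta=-0.8845 Bond=32.6725
(1,1): Delta=-0.2969 Bond=13.0630
(2,0): Delta=-1.0000 Bond=37.0192
(2,1): Delta=-0.8189 Bond=31.6995
(2,2): Delta=0.0000 Bond=0.0000
V0=3.3003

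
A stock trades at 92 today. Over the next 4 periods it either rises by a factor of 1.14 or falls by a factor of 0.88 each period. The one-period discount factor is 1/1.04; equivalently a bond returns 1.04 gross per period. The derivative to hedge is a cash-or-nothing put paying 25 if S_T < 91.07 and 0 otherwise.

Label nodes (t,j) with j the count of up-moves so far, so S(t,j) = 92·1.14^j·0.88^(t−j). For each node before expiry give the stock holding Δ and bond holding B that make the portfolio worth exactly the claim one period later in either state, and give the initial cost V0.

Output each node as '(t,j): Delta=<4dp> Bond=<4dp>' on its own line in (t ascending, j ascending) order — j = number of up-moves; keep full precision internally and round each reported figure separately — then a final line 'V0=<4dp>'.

(0,0): Delta=-0.2537 Bond=26.8052
(1,0): Delta=-0.5198 Bond=49.4168
(1,1): Delta=-0.1254 Bond=14.4153
(2,0): Delta=-0.7986 Bond=71.2565
(2,1): Delta=-0.3853 Bond=38.9791
(2,2): Delta=0.0000 Bond=0.0000
(3,0): Delta=0.0000 Bond=24.0385
(3,1): Delta=-1.1839 Bond=105.3994
(3,2): Delta=0.0000 Bond=0.0000
(3,3): Delta=0.0000 Bond=0.0000
V0=3.4605

The replicating-portfolio and risk-neutral prices coincide; use p* = (1.04−0.88)/(1.14−0.88) = 0.6154 for the latter.
Terminal payoffs: V(4,0)=25.0000, V(4,1)=25.0000, V(4,2)=0.0000, V(4,3)=0.0000, V(4,4)=0.0000
Node (3,0) S=62.6954: V=(p*·25.0000+(1−p*)·25.0000)/1.04=24.0385; Δ=(25.0000−25.0000)/(71.4728−55.1720)=0.0000; B=V−Δ·S=24.0385
Node (3,1) S=81.2191: V=(p*·0.0000+(1−p*)·25.0000)/1.04=9.2456; Δ=(0.0000−25.0000)/(92.5897−71.4728)=-1.1839; B=V−Δ·S=105.3994
Node (3,2) S=105.2156: V=(p*·0.0000+(1−p*)·0.0000)/1.04=0.0000; Δ=(0.0000−0.0000)/(119.9458−92.5897)=0.0000; B=V−Δ·S=0.0000
Node (3,3) S=136.3020: V=(p*·0.0000+(1−p*)·0.0000)/1.04=0.0000; Δ=(0.0000−0.0000)/(155.3843−119.9458)=0.0000; B=V−Δ·S=0.0000
Node (2,0) S=71.2448: V=(p*·9.2456+(1−p*)·24.0385)/1.04=14.3607; Δ=(9.2456−24.0385)/(81.2191−62.6954)=-0.7986; B=V−Δ·S=71.2565
Node (2,1) S=92.2944: V=(p*·0.0000+(1−p*)·9.2456)/1.04=3.4192; Δ=(0.0000−9.2456)/(105.2156−81.2191)=-0.3853; B=V−Δ·S=38.9791
Node (2,2) S=119.5632: V=(p*·0.0000+(1−p*)·0.0000)/1.04=0.0000; Δ=(0.0000−0.0000)/(136.3020−105.2156)=0.0000; B=V−Δ·S=0.0000
Node (1,0) S=80.9600: V=(p*·3.4192+(1−p*)·14.3607)/1.04=7.3341; Δ=(3.4192−14.3607)/(92.2944−71.2448)=-0.5198; B=V−Δ·S=49.4168
Node (1,1) S=104.8800: V=(p*·0.0000+(1−p*)·3.4192)/1.04=1.2645; Δ=(0.0000−3.4192)/(119.5632−92.2944)=-0.1254; B=V−Δ·S=14.4153
Node (0,0) S=92.0000: V=(p*·1.2645+(1−p*)·7.3341)/1.04=3.4605; Δ=(1.2645−7.3341)/(104.8800−80.9600)=-0.2537; B=V−Δ·S=26.8052
Each (Δ,B) replicates both successor values, so the strategy is self-financing and V0 is arbitrage-free.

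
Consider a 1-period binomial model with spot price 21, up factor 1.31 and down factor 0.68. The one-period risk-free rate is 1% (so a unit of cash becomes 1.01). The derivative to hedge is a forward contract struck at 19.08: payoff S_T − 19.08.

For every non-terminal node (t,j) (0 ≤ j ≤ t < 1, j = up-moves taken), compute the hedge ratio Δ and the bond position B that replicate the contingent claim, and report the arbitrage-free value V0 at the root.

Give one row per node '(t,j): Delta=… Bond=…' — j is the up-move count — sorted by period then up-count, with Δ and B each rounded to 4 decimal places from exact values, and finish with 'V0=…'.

Risk-neutral probability p* = (R−d)/(u−d) = (1.01−0.68)/(1.31−0.68) = 0.5238.
Terminal payoffs: V(1,0)=-4.8000, V(1,1)=8.4300
(0,0): S=21.0000. Δ = (V_up−V_dn)/(S_up−S_dn) = (8.4300−-4.8000)/(27.5100−14.2800) = 1.0000. V = [p*·8.4300 + (1−p*)·-4.8000]/1.01 = 2.1089. B = V − Δ·S = -18.8911.
Self-financing check: at every node Δ·S+B equals the discounted successor values.

(0,0): Delta=1.0000 Bond=-18.8911
V0=2.1089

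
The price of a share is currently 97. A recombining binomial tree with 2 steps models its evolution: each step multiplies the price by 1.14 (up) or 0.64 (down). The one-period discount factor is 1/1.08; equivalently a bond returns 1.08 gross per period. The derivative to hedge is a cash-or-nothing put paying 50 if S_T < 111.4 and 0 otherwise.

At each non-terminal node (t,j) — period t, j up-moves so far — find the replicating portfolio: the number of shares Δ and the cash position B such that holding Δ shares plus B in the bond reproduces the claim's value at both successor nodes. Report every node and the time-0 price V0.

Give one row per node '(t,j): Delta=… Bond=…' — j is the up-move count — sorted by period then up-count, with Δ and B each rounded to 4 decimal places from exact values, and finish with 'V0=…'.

Risk-neutral probability p* = (R−d)/(u−d) = (1.08−0.64)/(1.14−0.64) = 0.8800.
Payoff layer (t=2): V(2,0)=50.0000, V(2,1)=50.0000, V(2,2)=0.0000
  t=1,j=0: stock 62.0800 → up 70.7712 (V=50.0000), down 39.7312 (V=50.0000). Price 46.2963; hedge Δ=0.0000, bond B=46.2963.
  t=1,j=1: stock 110.5800 → up 126.0612 (V=0.0000), down 70.7712 (V=50.0000). Price 5.5556; hedge Δ=-0.9043, bond B=105.5556.
  t=0,j=0: stock 97.0000 → up 110.5800 (V=5.5556), down 62.0800 (V=46.2963). Price 9.6708; hedge Δ=-0.8400, bond B=91.1523.
Root portfolio cost Δ·97+B reproduces V0=9.6708.

(0,0): Delta=-0.8400 Bond=91.1523
(1,0): Delta=0.0000 Bond=46.2963
(1,1): Delta=-0.9043 Bond=105.5556
V0=9.6708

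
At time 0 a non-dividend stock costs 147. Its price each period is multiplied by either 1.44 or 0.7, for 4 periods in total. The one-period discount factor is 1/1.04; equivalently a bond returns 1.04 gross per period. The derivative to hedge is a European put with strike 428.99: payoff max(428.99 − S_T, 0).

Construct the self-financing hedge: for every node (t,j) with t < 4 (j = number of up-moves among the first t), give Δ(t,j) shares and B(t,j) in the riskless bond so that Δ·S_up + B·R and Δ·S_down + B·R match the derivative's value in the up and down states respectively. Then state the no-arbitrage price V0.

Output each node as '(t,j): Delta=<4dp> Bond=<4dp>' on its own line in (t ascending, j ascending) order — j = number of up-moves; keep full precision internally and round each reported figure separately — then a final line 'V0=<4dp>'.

Under the risk-neutral measure, an up-move has probability p* = (R−d)/(u−d) = 0.4595 and values discount at R = 1.04.
Payoff layer (t=4): V(4,0)=393.6953, V(4,1)=356.3838, V(4,2)=279.6286, V(4,3)=121.7322, V(4,4)=0.0000
(3,0): S=50.4210. Δ = (V_up−V_dn)/(S_up−S_dn) = (356.3838−393.6953)/(72.6062−35.2947) = -1.0000. V = [p*·356.3838 + (1−p*)·393.6953]/1.04 = 362.0694. B = V − Δ·S = 412.4904.
(3,1): S=103.7232. Δ = (V_up−V_dn)/(S_up−S_dn) = (279.6286−356.3838)/(149.3614−72.6062) = -1.0000. V = [p*·279.6286 + (1−p*)·356.3838]/1.04 = 308.7672. B = V − Δ·S = 412.4904.
(3,2): S=213.3734. Δ = (V_up−V_dn)/(S_up−S_dn) = (121.7322−279.6286)/(307.2578−149.3614) = -1.0000. V = [p*·121.7322 + (1−p*)·279.6286]/1.04 = 199.1169. B = V − Δ·S = 412.4904.
(3,3): S=438.9396. Δ = (V_up−V_dn)/(S_up−S_dn) = (0.0000−121.7322)/(632.0731−307.2578) = -0.3748. V = [p*·0.0000 + (1−p*)·121.7322]/1.04 = 63.2704. B = V − Δ·S = 227.7734.
(2,0): S=72.0300. Δ = (V_up−V_dn)/(S_up−S_dn) = (308.7672−362.0694)/(103.7232−50.4210) = -1.0000. V = [p*·308.7672 + (1−p*)·362.0694]/1.04 = 324.5954. B = V − Δ·S = 396.6254.
(2,1): S=148.1760. Δ = (V_up−V_dn)/(S_up−S_dn) = (199.1169−308.7672)/(213.3734−103.7232) = -1.0000. V = [p*·199.1169 + (1−p*)·308.7672]/1.04 = 248.4494. B = V − Δ·S = 396.6254.
(2,2): S=304.8192. Δ = (V_up−V_dn)/(S_up−S_dn) = (63.2704−199.1169)/(438.9396−213.3734) = -0.6022. V = [p*·63.2704 + (1−p*)·199.1169]/1.04 = 131.4432. B = V − Δ·S = 315.0196.
(1,0): S=102.9000. Δ = (V_up−V_dn)/(S_up−S_dn) = (248.4494−324.5954)/(148.1760−72.0300) = -1.0000. V = [p*·248.4494 + (1−p*)·324.5954]/1.04 = 278.4705. B = V − Δ·S = 381.3705.
(1,1): S=211.6800. Δ = (V_up−V_dn)/(S_up−S_dn) = (131.4432−248.4494)/(304.8192−148.1760) = -0.7470. V = [p*·131.4432 + (1−p*)·248.4494]/1.04 = 187.2017. B = V − Δ·S = 345.3181.
(0,0): S=147.0000. Δ = (V_up−V_dn)/(S_up−S_dn) = (187.2017−278.4705)/(211.6800−102.9000) = -0.8390. V = [p*·187.2017 + (1−p*)·278.4705]/1.04 = 227.4387. B = V − Δ·S = 350.7749.
Each (Δ,B) replicates both successor values, so the strategy is self-financing and V0 is arbitrage-free.

(0,0): Delta=-0.8390 Bond=350.7749
(1,0): Delta=-1.0000 Bond=381.3705
(1,1): Delta=-0.7470 Bond=345.3181
(2,0): Delta=-1.0000 Bond=396.6254
(2,1): Delta=-1.0000 Bond=396.6254
(2,2): Delta=-0.6022 Bond=315.0196
(3,0): Delta=-1.0000 Bond=412.4904
(3,1): Delta=-1.0000 Bond=412.4904
(3,2): Delta=-1.0000 Bond=412.4904
(3,3): Delta=-0.3748 Bond=227.7734
V0=227.4387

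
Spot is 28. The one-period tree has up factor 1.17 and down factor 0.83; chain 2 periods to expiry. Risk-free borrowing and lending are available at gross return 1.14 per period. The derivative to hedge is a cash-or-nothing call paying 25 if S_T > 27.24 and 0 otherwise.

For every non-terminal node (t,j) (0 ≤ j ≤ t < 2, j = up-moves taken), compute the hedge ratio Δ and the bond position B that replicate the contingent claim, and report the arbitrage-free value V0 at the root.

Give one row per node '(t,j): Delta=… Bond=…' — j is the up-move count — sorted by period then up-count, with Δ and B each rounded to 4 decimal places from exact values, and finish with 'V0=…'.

(0,0): Delta=2.1003 Bond=-42.8166
(1,0): Delta=0.0000 Bond=0.0000
(1,1): Delta=2.2445 Bond=-53.5346
V0=15.9917

Risk-neutral probability p* = (R−d)/(u−d) = (1.14−0.83)/(1.17−0.83) = 0.9118.
Terminal payoffs: V(2,0)=0.0000, V(2,1)=0.0000, V(2,2)=25.0000
Node (1,0) S=23.2400: V=(p*·0.0000+(1−p*)·0.0000)/1.14=0.0000; Δ=(0.0000−0.0000)/(27.1908−19.2892)=0.0000; B=V−Δ·S=0.0000
Node (1,1) S=32.7600: V=(p*·25.0000+(1−p*)·0.0000)/1.14=19.9948; Δ=(25.0000−0.0000)/(38.3292−27.1908)=2.2445; B=V−Δ·S=-53.5346
Node (0,0) S=28.0000: V=(p*·19.9948+(1−p*)·0.0000)/1.14=15.9917; Δ=(19.9948−0.0000)/(32.7600−23.2400)=2.1003; B=V−Δ·S=-42.8166
Root portfolio cost Δ·28+B reproduces V0=15.9917.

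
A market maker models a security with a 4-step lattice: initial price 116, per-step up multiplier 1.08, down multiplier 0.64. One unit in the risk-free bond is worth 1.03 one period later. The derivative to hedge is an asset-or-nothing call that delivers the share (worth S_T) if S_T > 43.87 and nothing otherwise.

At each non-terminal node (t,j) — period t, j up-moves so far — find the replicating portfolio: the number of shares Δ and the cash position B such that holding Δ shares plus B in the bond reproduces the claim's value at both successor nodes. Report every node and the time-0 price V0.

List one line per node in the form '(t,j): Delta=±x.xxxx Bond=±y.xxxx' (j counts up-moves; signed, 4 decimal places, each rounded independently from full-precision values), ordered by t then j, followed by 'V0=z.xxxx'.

The replicating-portfolio and risk-neutral prices coincide; use p* = (1.03−0.64)/(1.08−0.64) = 0.8864 for the latter.
At expiry t=4: V(4,0)=0.0000, V(4,1)=0.0000, V(4,2)=55.4199, V(4,3)=93.5210, V(4,4)=157.8167
  t=3,j=0: stock 30.4087 → up 32.8414 (V=0.0000), down 19.4616 (V=0.0000). Price 0.0000; hedge Δ=0.0000, bond B=0.0000.
  t=3,j=1: stock 51.3147 → up 55.4199 (V=55.4199), down 32.8414 (V=0.0000). Price 47.6914; hedge Δ=2.4545, bond B=-78.2628.
  t=3,j=2: stock 86.5935 → up 93.5210 (V=93.5210), down 55.4199 (V=55.4199). Price 86.5935; hedge Δ=1.0000, bond B=0.0000.
  t=3,j=3: stock 146.1266 → up 157.8167 (V=157.8167), down 93.5210 (V=93.5210). Price 146.1266; hedge Δ=1.0000, bond B=0.0000.
  t=2,j=0: stock 47.5136 → up 51.3147 (V=47.6914), down 30.4087 (V=0.0000). Price 41.0407; hedge Δ=2.2812, bond B=-67.3489.
  t=2,j=1: stock 80.1792 → up 86.5935 (V=86.5935), down 51.3147 (V=47.6914). Price 79.7795; hedge Δ=1.1027, bond B=-8.6345.
  t=2,j=2: stock 135.3024 → up 146.1266 (V=146.1266), down 86.5935 (V=86.5935). Price 135.3024; hedge Δ=1.0000, bond B=0.0000.
  t=1,j=0: stock 74.2400 → up 80.1792 (V=79.7795), down 47.5136 (V=41.0407). Price 73.1819; hedge Δ=1.1859, bond B=-14.8607.
  t=1,j=1: stock 125.2800 → up 135.3024 (V=135.3024), down 80.1792 (V=79.7795). Price 125.2359; hedge Δ=1.0073, bond B=-0.9526.
  t=0,j=0: stock 116.0000 → up 125.2800 (V=125.2359), down 74.2400 (V=73.1819). Price 115.8453; hedge Δ=1.0199, bond B=-2.4593.
The time-0 hedge costs 115.8453, which is the no-arbitrage price.

(0,0): Delta=1.0199 Bond=-2.4593
(1,0): Delta=1.1859 Bond=-14.8607
(1,1): Delta=1.0073 Bond=-0.9526
(2,0): Delta=2.2812 Bond=-67.3489
(2,1): Delta=1.1027 Bond=-8.6345
(2,2): Delta=1.0000 Bond=0.0000
(3,0): Delta=0.0000 Bond=0.0000
(3,1): Delta=2.4545 Bond=-78.2628
(3,2): Delta=1.0000 Bond=0.0000
(3,3): Delta=1.0000 Bond=0.0000
V0=115.8453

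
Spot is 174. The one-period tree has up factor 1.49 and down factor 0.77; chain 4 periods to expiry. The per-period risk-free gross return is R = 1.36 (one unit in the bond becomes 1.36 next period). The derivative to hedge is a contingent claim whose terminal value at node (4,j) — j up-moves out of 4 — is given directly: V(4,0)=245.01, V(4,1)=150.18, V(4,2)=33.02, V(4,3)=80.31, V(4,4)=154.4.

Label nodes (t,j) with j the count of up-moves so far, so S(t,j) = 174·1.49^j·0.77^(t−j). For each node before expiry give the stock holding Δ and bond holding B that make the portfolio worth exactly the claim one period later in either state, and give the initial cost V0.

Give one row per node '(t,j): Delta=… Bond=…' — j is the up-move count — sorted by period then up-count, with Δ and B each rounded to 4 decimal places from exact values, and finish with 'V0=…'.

Under the risk-neutral measure, an up-move has probability p* = (R−d)/(u−d) = 0.8194 and values discount at R = 1.36.
Payoff layer (t=4): V(4,0)=245.0100, V(4,1)=150.1800, V(4,2)=33.0200, V(4,3)=80.3100, V(4,4)=154.4000
(3,0): S=79.4367. Δ = (V_up−V_dn)/(S_up−S_dn) = (150.1800−245.0100)/(118.3607−61.1663) = -1.6580. V = [p*·150.1800 + (1−p*)·245.0100]/1.36 = 123.0162. B = V − Δ·S = 254.7246.
(3,1): S=153.7153. Δ = (V_up−V_dn)/(S_up−S_dn) = (33.0200−150.1800)/(229.0357−118.3607) = -1.0586. V = [p*·33.0200 + (1−p*)·150.1800]/1.36 = 39.8337. B = V − Δ·S = 202.5560.
(3,2): S=297.4490. Δ = (V_up−V_dn)/(S_up−S_dn) = (80.3100−33.0200)/(443.1990−229.0357) = 0.2208. V = [p*·80.3100 + (1−p*)·33.0200]/1.36 = 52.7732. B = V − Δ·S = -12.9074.
(3,3): S=575.5831. Δ = (V_up−V_dn)/(S_up−S_dn) = (154.4000−80.3100)/(857.6189−443.1990) = 0.1788. V = [p*·154.4000 + (1−p*)·80.3100]/1.36 = 103.6931. B = V − Δ·S = 0.7903.
(2,0): S=103.1646. Δ = (V_up−V_dn)/(S_up−S_dn) = (39.8337−123.0162)/(153.7153−79.4367) = -1.1199. V = [p*·39.8337 + (1−p*)·123.0162]/1.36 = 40.3329. B = V − Δ·S = 155.8642.
(2,1): S=199.6302. Δ = (V_up−V_dn)/(S_up−S_dn) = (52.7732−39.8337)/(297.4490−153.7153) = 0.0900. V = [p*·52.7732 + (1−p*)·39.8337]/1.36 = 37.0860. B = V − Δ·S = 19.1145.
(2,2): S=386.2974. Δ = (V_up−V_dn)/(S_up−S_dn) = (103.6931−52.7732)/(575.5831−297.4490) = 0.1831. V = [p*·103.6931 + (1−p*)·52.7732]/1.36 = 69.4847. B = V − Δ·S = -1.2374.
(1,0): S=133.9800. Δ = (V_up−V_dn)/(S_up−S_dn) = (37.0860−40.3329)/(199.6302−103.1646) = -0.0337. V = [p*·37.0860 + (1−p*)·40.3329]/1.36 = 27.7002. B = V − Δ·S = 32.2099.
(1,1): S=259.2600. Δ = (V_up−V_dn)/(S_up−S_dn) = (69.4847−37.0860)/(386.2974−199.6302) = 0.1736. V = [p*·69.4847 + (1−p*)·37.0860]/1.36 = 46.7904. B = V − Δ·S = 1.7921.
(0,0): S=174.0000. Δ = (V_up−V_dn)/(S_up−S_dn) = (46.7904−27.7002)/(259.2600−133.9800) = 0.1524. V = [p*·46.7904 + (1−p*)·27.7002]/1.36 = 31.8703. B = V − Δ·S = 5.3560.
Self-financing check: at every node Δ·S+B equals the discounted successor values.

(0,0): Delta=0.1524 Bond=5.3560
(1,0): Delta=-0.0337 Bond=32.2099
(1,1): Delta=0.1736 Bond=1.7921
(2,0): Delta=-1.1199 Bond=155.8642
(2,1): Delta=0.0900 Bond=19.1145
(2,2): Delta=0.1831 Bond=-1.2374
(3,0): Delta=-1.6580 Bond=254.7246
(3,1): Delta=-1.0586 Bond=202.5560
(3,2): Delta=0.2208 Bond=-12.9074
(3,3): Delta=0.1788 Bond=0.7903
V0=31.8703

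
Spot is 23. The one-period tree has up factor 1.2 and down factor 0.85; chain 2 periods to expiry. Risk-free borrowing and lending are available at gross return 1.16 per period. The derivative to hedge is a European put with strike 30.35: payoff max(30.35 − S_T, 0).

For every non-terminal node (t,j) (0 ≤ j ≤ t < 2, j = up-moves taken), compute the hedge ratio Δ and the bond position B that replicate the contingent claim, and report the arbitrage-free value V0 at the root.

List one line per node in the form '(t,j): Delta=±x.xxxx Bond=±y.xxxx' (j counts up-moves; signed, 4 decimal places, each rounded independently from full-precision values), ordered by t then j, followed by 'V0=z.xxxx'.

(0,0): Delta=-0.7373 Bond=18.1270
(1,0): Delta=-1.0000 Bond=26.1638
(1,1): Delta=-0.7133 Bond=20.3645
V0=1.1699

Since d<R<u, set p* = (R−d)/(u−d) = 0.8857; price each node as the discounted p*-expectation of its children.
Payoff layer (t=2): V(2,0)=13.7325, V(2,1)=6.8900, V(2,2)=0.0000
Node (1,0) S=19.5500: V=(p*·6.8900+(1−p*)·13.7325)/1.16=6.6138; Δ=(6.8900−13.7325)/(23.4600−16.6175)=-1.0000; B=V−Δ·S=26.1638
Node (1,1) S=27.6000: V=(p*·0.0000+(1−p*)·6.8900)/1.16=0.6788; Δ=(0.0000−6.8900)/(33.1200−23.4600)=-0.7133; B=V−Δ·S=20.3645
Node (0,0) S=23.0000: V=(p*·0.6788+(1−p*)·6.6138)/1.16=1.1699; Δ=(0.6788−6.6138)/(27.6000−19.5500)=-0.7373; B=V−Δ·S=18.1270
Self-financing check: at every node Δ·S+B equals the discounted successor values.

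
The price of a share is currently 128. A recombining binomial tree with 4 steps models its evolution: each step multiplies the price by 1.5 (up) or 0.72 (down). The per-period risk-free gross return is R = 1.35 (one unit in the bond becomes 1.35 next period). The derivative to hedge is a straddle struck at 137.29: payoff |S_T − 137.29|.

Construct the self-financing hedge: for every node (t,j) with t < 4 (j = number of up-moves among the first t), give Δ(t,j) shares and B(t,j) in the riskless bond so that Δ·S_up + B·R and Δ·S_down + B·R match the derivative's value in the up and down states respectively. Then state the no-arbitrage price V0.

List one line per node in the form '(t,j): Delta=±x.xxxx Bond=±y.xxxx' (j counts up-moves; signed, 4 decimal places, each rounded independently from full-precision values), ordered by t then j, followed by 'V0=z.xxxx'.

The replicating-portfolio and risk-neutral prices coincide; use p* = (1.35−0.72)/(1.5−0.72) = 0.8077 for the latter.
Payoff layer (t=4): V(4,0)=102.8915, V(4,1)=65.6264, V(4,2)=12.0092, V(4,3)=173.7500, V(4,4)=510.7100
(3,0): S=47.7757. Δ = (V_up−V_dn)/(S_up−S_dn) = (65.6264−102.8915)/(71.6636−34.3985) = -1.0000. V = [p*·65.6264 + (1−p*)·102.8915]/1.35 = 53.9206. B = V − Δ·S = 101.6963.
(3,1): S=99.5328. Δ = (V_up−V_dn)/(S_up−S_dn) = (12.0092−65.6264)/(149.2992−71.6636) = -0.6906. V = [p*·12.0092 + (1−p*)·65.6264]/1.35 = 16.5335. B = V − Δ·S = 85.2735.
(3,2): S=207.3600. Δ = (V_up−V_dn)/(S_up−S_dn) = (173.7500−12.0092)/(311.0400−149.2992) = 1.0000. V = [p*·173.7500 + (1−p*)·12.0092]/1.35 = 105.6637. B = V − Δ·S = -101.6963.
(3,3): S=432.0000. Δ = (V_up−V_dn)/(S_up−S_dn) = (510.7100−173.7500)/(648.0000−311.0400) = 1.0000. V = [p*·510.7100 + (1−p*)·173.7500]/1.35 = 330.3037. B = V − Δ·S = -101.6963.
(2,0): S=66.3552. Δ = (V_up−V_dn)/(S_up−S_dn) = (16.5335−53.9206)/(99.5328−47.7757) = -0.7224. V = [p*·16.5335 + (1−p*)·53.9206]/1.35 = 17.5728. B = V − Δ·S = 65.5050.
(2,1): S=138.2400. Δ = (V_up−V_dn)/(S_up−S_dn) = (105.6637−16.5335)/(207.3600−99.5328) = 0.8266. V = [p*·105.6637 + (1−p*)·16.5335]/1.35 = 65.5728. B = V − Δ·S = -48.6967.
(2,2): S=288.0000. Δ = (V_up−V_dn)/(S_up−S_dn) = (330.3037−105.6637)/(432.0000−207.3600) = 1.0000. V = [p*·330.3037 + (1−p*)·105.6637]/1.35 = 212.6694. B = V − Δ·S = -75.3306.
(1,0): S=92.1600. Δ = (V_up−V_dn)/(S_up−S_dn) = (65.5728−17.5728)/(138.2400−66.3552) = 0.6677. V = [p*·65.5728 + (1−p*)·17.5728]/1.35 = 41.7348. B = V − Δ·S = -19.8036.
(1,1): S=192.0000. Δ = (V_up−V_dn)/(S_up−S_dn) = (212.6694−65.5728)/(288.0000−138.2400) = 0.9822. V = [p*·212.6694 + (1−p*)·65.5728]/1.35 = 136.5790. B = V − Δ·S = -52.0064.
(0,0): S=128.0000. Δ = (V_up−V_dn)/(S_up−S_dn) = (136.5790−41.7348)/(192.0000−92.1600) = 0.9500. V = [p*·136.5790 + (1−p*)·41.7348]/1.35 = 87.6590. B = V − Δ·S = -33.9360.
Each (Δ,B) replicates both successor values, so the strategy is self-financing and V0 is arbitrage-free.

(0,0): Delta=0.9500 Bond=-33.9360
(1,0): Delta=0.6677 Bond=-19.8036
(1,1): Delta=0.9822 Bond=-52.0064
(2,0): Delta=-0.7224 Bond=65.5050
(2,1): Delta=0.8266 Bond=-48.6967
(2,2): Delta=1.0000 Bond=-75.3306
(3,0): Delta=-1.0000 Bond=101.6963
(3,1): Delta=-0.6906 Bond=85.2735
(3,2): Delta=1.0000 Bond=-101.6963
(3,3): Delta=1.0000 Bond=-101.6963
V0=87.6590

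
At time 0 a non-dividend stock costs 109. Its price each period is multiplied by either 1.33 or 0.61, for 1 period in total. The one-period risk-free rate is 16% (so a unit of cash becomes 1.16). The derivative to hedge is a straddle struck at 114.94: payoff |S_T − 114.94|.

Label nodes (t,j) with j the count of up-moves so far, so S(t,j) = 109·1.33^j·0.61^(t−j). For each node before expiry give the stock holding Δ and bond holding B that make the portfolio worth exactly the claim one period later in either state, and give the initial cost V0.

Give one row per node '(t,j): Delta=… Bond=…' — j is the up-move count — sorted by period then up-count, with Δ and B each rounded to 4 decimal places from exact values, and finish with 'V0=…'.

(0,0): Delta=-0.2347 Bond=55.2205
V0=29.6372

Since d<R<u, set p* = (R−d)/(u−d) = 0.7639; price each node as the discounted p*-expectation of its children.
Terminal payoffs: V(1,0)=48.4500, V(1,1)=30.0300
  t=0,j=0: stock 109.0000 → up 144.9700 (V=30.0300), down 66.4900 (V=48.4500). Price 29.6372; hedge Δ=-0.2347, bond B=55.2205.
Root portfolio cost Δ·109+B reproduces V0=29.6372.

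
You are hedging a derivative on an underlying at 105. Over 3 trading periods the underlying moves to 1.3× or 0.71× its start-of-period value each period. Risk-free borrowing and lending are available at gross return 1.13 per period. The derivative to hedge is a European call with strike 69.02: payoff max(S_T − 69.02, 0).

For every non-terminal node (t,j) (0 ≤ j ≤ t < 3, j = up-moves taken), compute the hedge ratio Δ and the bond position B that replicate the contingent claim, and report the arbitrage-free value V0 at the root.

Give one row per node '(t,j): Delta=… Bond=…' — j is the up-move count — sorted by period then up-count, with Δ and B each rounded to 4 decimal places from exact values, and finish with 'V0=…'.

(0,0): Delta=0.9661 Bond=-43.7312
(1,0): Delta=0.8159 Bond=-38.2199
(1,1): Delta=0.9993 Bond=-53.9482
(2,0): Delta=0.0000 Bond=0.0000
(2,1): Delta=0.9963 Bond=-60.6695
(2,2): Delta=1.0000 Bond=-61.0796
V0=57.7128

Under the risk-neutral measure, an up-move has probability p* = (R−d)/(u−d) = 0.7119 and values discount at R = 1.13.
Terminal values V(3,·): V(3,0)=0.0000, V(3,1)=0.0000, V(3,2)=56.9695, V(3,3)=161.6650
(2,0): S=52.9305. Δ = (V_up−V_dn)/(S_up−S_dn) = (0.0000−0.0000)/(68.8097−37.5807) = 0.0000. V = [p*·0.0000 + (1−p*)·0.0000]/1.13 = 0.0000. B = V − Δ·S = 0.0000.
(2,1): S=96.9150. Δ = (V_up−V_dn)/(S_up−S_dn) = (56.9695−0.0000)/(125.9895−68.8096) = 0.9963. V = [p*·56.9695 + (1−p*)·0.0000]/1.13 = 35.8890. B = V − Δ·S = -60.6695.
(2,2): S=177.4500. Δ = (V_up−V_dn)/(S_up−S_dn) = (161.6650−56.9695)/(230.6850−125.9895) = 1.0000. V = [p*·161.6650 + (1−p*)·56.9695]/1.13 = 116.3704. B = V − Δ·S = -61.0796.
(1,0): S=74.5500. Δ = (V_up−V_dn)/(S_up−S_dn) = (35.8890−0.0000)/(96.9150−52.9305) = 0.8159. V = [p*·35.8890 + (1−p*)·0.0000]/1.13 = 22.6089. B = V − Δ·S = -38.2199.
(1,1): S=136.5000. Δ = (V_up−V_dn)/(S_up−S_dn) = (116.3704−35.8890)/(177.4500−96.9150) = 0.9993. V = [p*·116.3704 + (1−p*)·35.8890]/1.13 = 82.4609. B = V − Δ·S = -53.9482.
(0,0): S=105.0000. Δ = (V_up−V_dn)/(S_up−S_dn) = (82.4609−22.6089)/(136.5000−74.5500) = 0.9661. V = [p*·82.4609 + (1−p*)·22.6089]/1.13 = 57.7128. B = V − Δ·S = -43.7312.
Check: Δ(0,0)·S0 + B(0,0) = 57.7128 = V0.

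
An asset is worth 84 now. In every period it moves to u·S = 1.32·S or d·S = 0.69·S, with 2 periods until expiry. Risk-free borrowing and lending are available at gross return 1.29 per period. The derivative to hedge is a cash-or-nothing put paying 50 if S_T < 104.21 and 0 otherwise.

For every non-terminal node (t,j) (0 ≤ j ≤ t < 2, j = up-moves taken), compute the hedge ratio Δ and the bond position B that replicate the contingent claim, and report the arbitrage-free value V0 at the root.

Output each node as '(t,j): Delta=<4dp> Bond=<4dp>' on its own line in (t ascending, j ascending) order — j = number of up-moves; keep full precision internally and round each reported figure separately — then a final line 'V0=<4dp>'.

Under the risk-neutral measure, an up-move has probability p* = (R−d)/(u−d) = 0.9524 and values discount at R = 1.29.
Terminal values V(2,·): V(2,0)=50.0000, V(2,1)=50.0000, V(2,2)=0.0000
(1,0): S=57.9600. Δ = (V_up−V_dn)/(S_up−S_dn) = (50.0000−50.0000)/(76.5072−39.9924) = 0.0000. V = [p*·50.0000 + (1−p*)·50.0000]/1.29 = 38.7597. B = V − Δ·S = 38.7597.
(1,1): S=110.8800. Δ = (V_up−V_dn)/(S_up−S_dn) = (0.0000−50.0000)/(146.3616−76.5072) = -0.7158. V = [p*·0.0000 + (1−p*)·50.0000]/1.29 = 1.8457. B = V − Δ·S = 81.2108.
(0,0): S=84.0000. Δ = (V_up−V_dn)/(S_up−S_dn) = (1.8457−38.7597)/(110.8800−57.9600) = -0.6975. V = [p*·1.8457 + (1−p*)·38.7597]/1.29 = 2.7934. B = V − Δ·S = 61.3871.
Each (Δ,B) replicates both successor values, so the strategy is self-financing and V0 is arbitrage-free.

(0,0): Delta=-0.6975 Bond=61.3871
(1,0): Delta=0.0000 Bond=38.7597
(1,1): Delta=-0.7158 Bond=81.2108
V0=2.7934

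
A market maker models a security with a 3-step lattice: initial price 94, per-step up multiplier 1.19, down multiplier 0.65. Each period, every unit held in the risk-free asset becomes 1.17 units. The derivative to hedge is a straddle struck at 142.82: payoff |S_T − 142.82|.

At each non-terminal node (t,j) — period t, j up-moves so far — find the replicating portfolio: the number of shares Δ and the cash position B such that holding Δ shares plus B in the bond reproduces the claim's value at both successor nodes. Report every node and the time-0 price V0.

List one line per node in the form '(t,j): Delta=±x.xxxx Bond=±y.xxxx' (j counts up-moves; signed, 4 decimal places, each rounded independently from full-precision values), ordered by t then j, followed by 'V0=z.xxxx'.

(0,0): Delta=-0.5840 Bond=67.4498
(1,0): Delta=-1.0000 Bond=104.3319
(1,1): Delta=-0.5753 Bond=77.9387
(2,0): Delta=-1.0000 Bond=122.0684
(2,1): Delta=-1.0000 Bond=122.0684
(2,2): Delta=-0.5664 Bond=90.0006
V0=12.5509

The replicating-portfolio and risk-neutral prices coincide; use p* = (1.17−0.65)/(1.19−0.65) = 0.9630 for the latter.
Terminal payoffs: V(3,0)=117.0052, V(3,1)=95.5591, V(3,2)=56.2963, V(3,3)=15.5849
Node (2,0) S=39.7150: V=(p*·95.5591+(1−p*)·117.0052)/1.17=82.3534; Δ=(95.5591−117.0052)/(47.2609−25.8148)=-1.0000; B=V−Δ·S=122.0684
Node (2,1) S=72.7090: V=(p*·56.2963+(1−p*)·95.5591)/1.17=49.3594; Δ=(56.2963−95.5591)/(86.5237−47.2609)=-1.0000; B=V−Δ·S=122.0684
Node (2,2) S=133.1134: V=(p*·15.5849+(1−p*)·56.2963)/1.17=14.6092; Δ=(15.5849−56.2963)/(158.4049−86.5237)=-0.5664; B=V−Δ·S=90.0006
Node (1,0) S=61.1000: V=(p*·49.3594+(1−p*)·82.3534)/1.17=43.2319; Δ=(49.3594−82.3534)/(72.7090−39.7150)=-1.0000; B=V−Δ·S=104.3319
Node (1,1) S=111.8600: V=(p*·14.6092+(1−p*)·49.3594)/1.17=13.5865; Δ=(14.6092−49.3594)/(133.1134−72.7090)=-0.5753; B=V−Δ·S=77.9387
Node (0,0) S=94.0000: V=(p*·13.5865+(1−p*)·43.2319)/1.17=12.5509; Δ=(13.5865−43.2319)/(111.8600−61.1000)=-0.5840; B=V−Δ·S=67.4498
Root portfolio cost Δ·94+B reproduces V0=12.5509.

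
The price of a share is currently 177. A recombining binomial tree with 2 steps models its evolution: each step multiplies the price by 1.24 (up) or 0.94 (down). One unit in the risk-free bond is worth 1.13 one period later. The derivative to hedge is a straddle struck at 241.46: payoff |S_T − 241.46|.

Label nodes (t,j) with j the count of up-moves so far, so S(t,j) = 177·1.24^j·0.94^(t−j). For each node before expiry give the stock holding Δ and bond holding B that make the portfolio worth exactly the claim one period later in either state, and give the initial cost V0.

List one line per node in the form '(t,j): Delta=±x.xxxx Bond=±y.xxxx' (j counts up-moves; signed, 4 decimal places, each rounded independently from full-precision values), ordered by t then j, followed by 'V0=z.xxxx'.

(0,0): Delta=-0.3520 Bond=93.6911
(1,0): Delta=-1.0000 Bond=213.6814
(1,1): Delta=-0.0676 Bond=43.4543
V0=31.3831

No-arbitrage ⇒ martingale measure with p* = (R−d)/(u−d) = 0.6333.
At expiry t=2: V(2,0)=85.0628, V(2,1)=35.1488, V(2,2)=30.6952
Node (1,0) S=166.3800: V=(p*·35.1488+(1−p*)·85.0628)/1.13=47.3014; Δ=(35.1488−85.0628)/(206.3112−156.3972)=-1.0000; B=V−Δ·S=213.6814
Node (1,1) S=219.4800: V=(p*·30.6952+(1−p*)·35.1488)/1.13=28.6090; Δ=(30.6952−35.1488)/(272.1552−206.3112)=-0.0676; B=V−Δ·S=43.4543
Node (0,0) S=177.0000: V=(p*·28.6090+(1−p*)·47.3014)/1.13=31.3831; Δ=(28.6090−47.3014)/(219.4800−166.3800)=-0.3520; B=V−Δ·S=93.6911
Each (Δ,B) replicates both successor values, so the strategy is self-financing and V0 is arbitrage-free.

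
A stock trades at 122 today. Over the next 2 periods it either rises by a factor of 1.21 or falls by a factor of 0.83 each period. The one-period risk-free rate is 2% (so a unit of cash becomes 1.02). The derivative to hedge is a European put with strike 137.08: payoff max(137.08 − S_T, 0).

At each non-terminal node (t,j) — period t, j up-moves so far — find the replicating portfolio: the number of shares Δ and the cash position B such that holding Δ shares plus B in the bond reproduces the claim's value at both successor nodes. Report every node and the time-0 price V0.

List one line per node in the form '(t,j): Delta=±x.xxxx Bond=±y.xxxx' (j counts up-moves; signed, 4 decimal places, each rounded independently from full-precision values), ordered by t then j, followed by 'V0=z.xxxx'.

Risk-neutral probability p* = (R−d)/(u−d) = (1.02−0.83)/(1.21−0.83) = 0.5000.
Terminal payoffs: V(2,0)=53.0342, V(2,1)=14.5554, V(2,2)=0.0000
(1,0): S=101.2600. Δ = (V_up−V_dn)/(S_up−S_dn) = (14.5554−53.0342)/(122.5246−84.0458) = -1.0000. V = [p*·14.5554 + (1−p*)·53.0342]/1.02 = 33.1322. B = V − Δ·S = 134.3922.
(1,1): S=147.6200. Δ = (V_up−V_dn)/(S_up−S_dn) = (0.0000−14.5554)/(178.6202−122.5246) = -0.2595. V = [p*·0.0000 + (1−p*)·14.5554]/1.02 = 7.1350. B = V − Δ·S = 45.4387.
(0,0): S=122.0000. Δ = (V_up−V_dn)/(S_up−S_dn) = (7.1350−33.1322)/(147.6200−101.2600) = -0.5608. V = [p*·7.1350 + (1−p*)·33.1322]/1.02 = 19.7388. B = V − Δ·S = 88.1524.
The time-0 hedge costs 19.7388, which is the no-arbitrage price.

(0,0): Delta=-0.5608 Bond=88.1524
(1,0): Delta=-1.0000 Bond=134.3922
(1,1): Delta=-0.2595 Bond=45.4387
V0=19.7388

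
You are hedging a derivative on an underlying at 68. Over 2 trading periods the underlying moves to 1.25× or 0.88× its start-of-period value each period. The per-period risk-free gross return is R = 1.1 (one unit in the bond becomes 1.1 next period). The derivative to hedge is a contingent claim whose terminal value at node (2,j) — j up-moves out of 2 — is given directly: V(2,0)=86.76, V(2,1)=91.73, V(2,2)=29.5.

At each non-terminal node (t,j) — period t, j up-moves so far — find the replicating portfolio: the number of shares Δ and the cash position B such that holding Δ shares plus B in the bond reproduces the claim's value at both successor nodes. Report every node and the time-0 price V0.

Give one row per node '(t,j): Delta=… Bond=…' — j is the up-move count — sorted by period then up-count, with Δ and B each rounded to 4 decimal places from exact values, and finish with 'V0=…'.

Since d<R<u, set p* = (R−d)/(u−d) = 0.5946; price each node as the discounted p*-expectation of its children.
Terminal payoffs: V(2,0)=86.7600, V(2,1)=91.7300, V(2,2)=29.5000
(1,0): S=59.8400. Δ = (V_up−V_dn)/(S_up−S_dn) = (91.7300−86.7600)/(74.8000−52.6592) = 0.2245. V = [p*·91.7300 + (1−p*)·86.7600]/1.1 = 81.5592. B = V − Δ·S = 68.1268.
(1,1): S=85.0000. Δ = (V_up−V_dn)/(S_up−S_dn) = (29.5000−91.7300)/(106.2500−74.8000) = -1.9787. V = [p*·29.5000 + (1−p*)·91.7300]/1.1 = 49.7531. B = V − Δ·S = 217.9423.
(0,0): S=68.0000. Δ = (V_up−V_dn)/(S_up−S_dn) = (49.7531−81.5592)/(85.0000−59.8400) = -1.2642. V = [p*·49.7531 + (1−p*)·81.5592]/1.1 = 56.9522. B = V − Δ·S = 142.9148.
Each (Δ,B) replicates both successor values, so the strategy is self-financing and V0 is arbitrage-free.

(0,0): Delta=-1.2642 Bond=142.9148
(1,0): Delta=0.2245 Bond=68.1268
(1,1): Delta=-1.9787 Bond=217.9423
V0=56.9522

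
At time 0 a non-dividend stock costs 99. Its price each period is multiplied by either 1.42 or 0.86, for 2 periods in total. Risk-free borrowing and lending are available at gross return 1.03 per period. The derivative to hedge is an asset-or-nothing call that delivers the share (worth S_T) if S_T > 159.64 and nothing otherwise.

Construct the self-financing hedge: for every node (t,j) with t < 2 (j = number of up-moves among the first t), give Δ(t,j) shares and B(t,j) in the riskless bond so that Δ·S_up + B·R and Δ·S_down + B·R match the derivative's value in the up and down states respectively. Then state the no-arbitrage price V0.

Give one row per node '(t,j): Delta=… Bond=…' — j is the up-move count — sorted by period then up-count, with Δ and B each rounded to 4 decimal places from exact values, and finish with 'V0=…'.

(0,0): Delta=1.0612 Bond=-87.7220
(1,0): Delta=0.0000 Bond=0.0000
(1,1): Delta=2.5357 Bond=-297.6357
V0=17.3404

No-arbitrage ⇒ martingale measure with p* = (R−d)/(u−d) = 0.3036.
Terminal payoffs: V(2,0)=0.0000, V(2,1)=0.0000, V(2,2)=199.6236
  t=1,j=0: stock 85.1400 → up 120.8988 (V=0.0000), down 73.2204 (V=0.0000). Price 0.0000; hedge Δ=0.0000, bond B=0.0000.
  t=1,j=1: stock 140.5800 → up 199.6236 (V=199.6236), down 120.8988 (V=0.0000). Price 58.8350; hedge Δ=2.5357, bond B=-297.6357.
  t=0,j=0: stock 99.0000 → up 140.5800 (V=58.8350), down 85.1400 (V=0.0000). Price 17.3404; hedge Δ=1.0612, bond B=-87.7220.
Root portfolio cost Δ·99+B reproduces V0=17.3404.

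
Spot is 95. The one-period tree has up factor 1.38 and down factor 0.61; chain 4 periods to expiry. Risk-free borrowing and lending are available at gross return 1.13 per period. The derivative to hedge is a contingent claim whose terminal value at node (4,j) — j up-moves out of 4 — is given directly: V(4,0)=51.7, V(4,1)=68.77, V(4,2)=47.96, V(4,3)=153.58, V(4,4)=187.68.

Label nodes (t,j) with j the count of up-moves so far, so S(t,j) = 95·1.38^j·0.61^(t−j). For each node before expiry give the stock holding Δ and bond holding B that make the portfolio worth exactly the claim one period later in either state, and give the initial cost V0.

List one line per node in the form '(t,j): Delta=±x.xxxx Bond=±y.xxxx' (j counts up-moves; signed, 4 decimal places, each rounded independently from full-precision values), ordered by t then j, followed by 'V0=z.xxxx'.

No-arbitrage ⇒ martingale measure with p* = (R−d)/(u−d) = 0.6753.
At expiry t=4: V(4,0)=51.7000, V(4,1)=68.7700, V(4,2)=47.9600, V(4,3)=153.5800, V(4,4)=187.6800
  t=3,j=0: stock 21.5632 → up 29.7572 (V=68.7700), down 13.1535 (V=51.7000). Price 55.9538; hedge Δ=1.0281, bond B=33.7850.
  t=3,j=1: stock 48.7823 → up 67.3196 (V=47.9600), down 29.7572 (V=68.7700). Price 48.4217; hedge Δ=-0.5540, bond B=75.4476.
  t=3,j=2: stock 110.3600 → up 152.2968 (V=153.5800), down 67.3196 (V=47.9600). Price 105.5644; hedge Δ=1.2429, bond B=-31.6044.
  t=3,j=3: stock 249.6668 → up 344.5402 (V=187.6800), down 152.2968 (V=153.5800). Price 156.2908; hedge Δ=0.1774, bond B=112.0051.
  t=2,j=0: stock 35.3495 → up 48.7823 (V=48.4217), down 21.5632 (V=55.9538). Price 45.0152; hedge Δ=-0.2767, bond B=54.7972.
  t=2,j=1: stock 79.9710 → up 110.3600 (V=105.5644), down 48.7823 (V=48.4217). Price 77.0014; hedge Δ=0.9280, bond B=2.7900.
  t=2,j=2: stock 180.9180 → up 249.6668 (V=156.2908), down 110.3600 (V=105.5644). Price 123.7356; hedge Δ=0.3641, bond B=57.8572.
  t=1,j=0: stock 57.9500 → up 79.9710 (V=77.0014), down 35.3495 (V=45.0152). Price 58.9524; hedge Δ=0.7168, bond B=17.4119.
  t=1,j=1: stock 131.1000 → up 180.9180 (V=123.7356), down 79.9710 (V=77.0014). Price 96.0727; hedge Δ=0.4630, bond B=35.3790.
  t=0,j=0: stock 95.0000 → up 131.1000 (V=96.0727), down 57.9500 (V=58.9524). Price 74.3546; hedge Δ=0.5075, bond B=26.1465.
Root portfolio cost Δ·95+B reproduces V0=74.3546.

(0,0): Delta=0.5075 Bond=26.1465
(1,0): Delta=0.7168 Bond=17.4119
(1,1): Delta=0.4630 Bond=35.3790
(2,0): Delta=-0.2767 Bond=54.7972
(2,1): Delta=0.9280 Bond=2.7900
(2,2): Delta=0.3641 Bond=57.8572
(3,0): Delta=1.0281 Bond=33.7850
(3,1): Delta=-0.5540 Bond=75.4476
(3,2): Delta=1.2429 Bond=-31.6044
(3,3): Delta=0.1774 Bond=112.0051
V0=74.3546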